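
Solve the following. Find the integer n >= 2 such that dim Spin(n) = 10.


dim Spin(n) = dim so(n) = n(n-1)/2.
Solve n(n-1)/2 = 10, i.e. n^2 - n - 20 = 0.
Discriminant = 1 + 8*10 = 81
n = (1 + sqrt(81))/2 = (1 + 9)/2 = 5


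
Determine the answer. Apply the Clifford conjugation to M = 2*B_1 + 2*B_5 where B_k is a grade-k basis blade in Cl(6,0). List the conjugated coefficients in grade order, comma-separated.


Clifford conjugate sign for grade k: (-1)^(k(k+1)/2)
Grade 1: (-1)^(1*2/2) = (-1)^1 = -1, coeff 2 -> -2
Grade 5: (-1)^(5*6/2) = (-1)^15 = -1, coeff 2 -> -2
Conjugated coefficients: -2, -2


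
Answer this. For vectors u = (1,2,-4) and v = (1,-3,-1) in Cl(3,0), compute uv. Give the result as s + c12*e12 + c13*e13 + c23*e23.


In Cl(3,0): e_i^2 = 1, e_ie_j = -e_je_i for i != j.
Scalar part = u . v = 1*1 + 2*(-3) + (-4)*(-1)
= 1 + (-6) + 4 = -1
e12 coeff = 1*(-3) - 2*1 = -3 - 2 = -5
e13 coeff = 1*(-1) - (-4)*1 = -1 - (-4) = 3
e23 coeff = 2*(-1) - (-4)*(-3) = -2 - 12 = -14
uv = -1 - 5*e12 + 3*e13 - 14*e23


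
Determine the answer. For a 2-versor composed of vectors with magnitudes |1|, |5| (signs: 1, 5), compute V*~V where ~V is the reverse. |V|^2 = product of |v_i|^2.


Each vector v_i has |v_i|^2 = s_i^2
Squared scales: 1^2 = 1, 5^2 = 25
|V|^2 = 1 * 25
= 25


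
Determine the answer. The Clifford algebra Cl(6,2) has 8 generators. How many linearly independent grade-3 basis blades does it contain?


Number of grade-k basis blades in Cl(p,q) with n = p + q is C(n, k).
n = 6 + 2 = 8
C(8, 3) = 8! / (3! * 5!)
= 40320 / (6 * 120)
= 56


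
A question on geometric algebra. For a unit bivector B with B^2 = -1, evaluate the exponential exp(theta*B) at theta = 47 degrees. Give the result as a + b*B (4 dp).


For a unit bivector B with B^2 = -1, the exponential series gives
e^(theta*B) = cos(theta) + sin(theta)*B (the GA analogue of Euler's formula).
theta = 47 degrees = 0.820305 rad
cos(47 deg) = 0.6820
sin(47 deg) = 0.7314
exp(theta*B) = 0.6820 + 0.7314*B


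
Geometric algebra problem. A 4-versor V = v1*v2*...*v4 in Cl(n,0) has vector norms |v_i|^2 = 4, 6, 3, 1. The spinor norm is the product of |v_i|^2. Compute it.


Spinor norm N(V) = |v1|^2 * |v2|^2 * ... * |v4|^2
= 4 * 6 * 3 * 1
Running product: 4, 24, 72, 72
N(V) = 72


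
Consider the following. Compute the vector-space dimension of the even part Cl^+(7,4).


Even subalgebra dimension = 2^(n-1)
n = 7 + 4 = 11
2^(11 - 1) = 2^10 = 1024
Verification: sum of C(11,k) for even k = 1 + 55 + 330 + 462 + 165 + 11 = 1024
Result = 1024


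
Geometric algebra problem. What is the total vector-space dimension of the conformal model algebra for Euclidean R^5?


The conformal model of R^5 uses Cl(6,1): the 5 Euclidean generators plus two extra orthogonal generators e+ (e+^2 = +1) and e- (e-^2 = -1), from which the null vectors e0, einf are built.
Number of generators m = 5 + 2 = 7.
dim Cl(p,q) = 2^m = 2^7 = 128


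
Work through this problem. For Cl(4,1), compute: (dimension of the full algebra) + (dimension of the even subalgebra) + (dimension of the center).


n = 4 + 1 = 5
Total dim = 2^5 = 32
Even subalgebra dim = 2^4 = 16
n is odd, so center dim = 2
Sum = 32 + 16 + 2 = 50


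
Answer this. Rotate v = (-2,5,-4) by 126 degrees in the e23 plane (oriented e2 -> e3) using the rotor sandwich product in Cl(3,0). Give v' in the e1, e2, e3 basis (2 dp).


Rotor R = cos(63deg) - sin(63deg)*e23
Rotation angle theta = 2 * 63 = 126 degrees in the e23 plane (e2 -> e3).
The component perpendicular to the plane (e1) is invariant: v'_1 = v1 = -2.00
cos(126deg) = -0.5878, sin(126deg) = 0.8090
v'_2 = v2*cos(theta) - v3*sin(theta) = 5*(-0.5878) - (-4)*0.8090 = 0.30
v'_3 = v2*sin(theta) + v3*cos(theta) = 5*0.8090 + (-4)*(-0.5878) = 6.40
v' = -2.00*e1 + 0.30*e2 + 6.40*e3


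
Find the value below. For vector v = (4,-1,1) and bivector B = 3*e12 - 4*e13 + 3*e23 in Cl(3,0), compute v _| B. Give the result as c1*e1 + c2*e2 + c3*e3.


Left contraction v _| B = <vB>_1 (grade-1 part of the geometric product vB).
Using e1_|e12 = e2, e2_|e12 = -e1, e1_|e13 = e3, e3_|e13 = -e1, e2_|e23 = e3, e3_|e23 = -e2:
e1 coeff: -v2*b12 - v3*b13 = -(-1)*(3) - (1)*(-4) = 7
e2 coeff: v1*b12 - v3*b23 = (4)*(3) - (1)*(3) = 9
e3 coeff: v1*b13 + v2*b23 = (4)*(-4) + (-1)*(3) = -19
v _| B = 7*e1 + 9*e2 - 19*e3


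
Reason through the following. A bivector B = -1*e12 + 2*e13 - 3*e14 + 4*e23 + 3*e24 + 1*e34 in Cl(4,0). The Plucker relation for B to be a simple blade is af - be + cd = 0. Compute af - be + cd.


Plucker relation: af - be + cd
a*f = (-1)*1 = -1
b*e = 2*3 = 6
c*d = (-3)*4 = -12
af - be + cd = -1 - 6 + (-12)
= -19


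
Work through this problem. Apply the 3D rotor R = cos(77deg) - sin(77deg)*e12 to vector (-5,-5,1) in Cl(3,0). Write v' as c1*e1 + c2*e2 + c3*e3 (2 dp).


Rotor R = cos(77deg) - sin(77deg)*e12
Rotation angle theta = 2 * 77 = 154 degrees in the e12 plane (e1 -> e2).
The component perpendicular to the plane (e3) is invariant: v'_3 = v3 = 1.00
cos(154deg) = -0.8988, sin(154deg) = 0.4384
v'_1 = v1*cos(theta) - v2*sin(theta) = -5*(-0.8988) - (-5)*0.4384 = 6.69
v'_2 = v1*sin(theta) + v2*cos(theta) = -5*0.4384 + (-5)*(-0.8988) = 2.30
v' = 6.69*e1 + 2.30*e2 + 1.00*e3


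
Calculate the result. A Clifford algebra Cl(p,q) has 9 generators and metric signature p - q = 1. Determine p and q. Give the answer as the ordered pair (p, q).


We need p + q = 9 and p - q = 1.
Adding: 2p = 9 + 1 = 10, so p = 5.
Then q = 9 - 5 = 4.
(p, q) = (5, 4)


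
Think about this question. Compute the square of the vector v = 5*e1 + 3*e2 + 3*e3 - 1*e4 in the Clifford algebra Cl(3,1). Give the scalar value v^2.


v^2 = sum of c_i^2 * e_i^2
Positive signature terms (e_i^2 = +1): 5^2 + 3^2 + 3^2 = 43
Negative signature terms (e_j^2 = -1): (-1)^2 = 1
v^2 = 43 - 1 = 42


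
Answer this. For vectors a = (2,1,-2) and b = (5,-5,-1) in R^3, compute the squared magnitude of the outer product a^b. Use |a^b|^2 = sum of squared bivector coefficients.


a wedge b = (a1*b2 - a2*b1)*e12 + (a1*b3 - a3*b1)*e13 + (a2*b3 - a3*b2)*e23
e12 coeff: 2*(-5) - 1*5 = -10 - 5 = -15
e13 coeff: 2*(-1) - (-2)*5 = -2 - (-10) = 8
e23 coeff: 1*(-1) - (-2)*(-5) = -1 - 10 = -11
|a wedge b|^2 = (-15)^2 + 8^2 + (-11)^2
= 225 + 64 + 121
= 410


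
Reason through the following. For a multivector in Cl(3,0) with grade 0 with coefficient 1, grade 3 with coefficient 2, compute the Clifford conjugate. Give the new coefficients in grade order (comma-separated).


Clifford conjugate sign for grade k: (-1)^(k(k+1)/2)
Grade 0: (-1)^(0*1/2) = (-1)^0 = 1, coeff 1 -> 1
Grade 3: (-1)^(3*4/2) = (-1)^6 = 1, coeff 2 -> 2
Conjugated coefficients: 1, 2


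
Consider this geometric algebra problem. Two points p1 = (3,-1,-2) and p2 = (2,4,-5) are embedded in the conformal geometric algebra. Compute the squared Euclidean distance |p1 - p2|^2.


p1 - p2 = (1, -5, 3)
|p1 - p2|^2 = 1^2 + (-5)^2 + 3^2
= 1 + 25 + 9
= 35


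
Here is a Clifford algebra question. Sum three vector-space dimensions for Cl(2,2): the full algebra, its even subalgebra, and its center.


n = 2 + 2 = 4
Total dim = 2^4 = 16
Even subalgebra dim = 2^3 = 8
n is even, so center dim = 1
Sum = 16 + 8 + 1 = 25


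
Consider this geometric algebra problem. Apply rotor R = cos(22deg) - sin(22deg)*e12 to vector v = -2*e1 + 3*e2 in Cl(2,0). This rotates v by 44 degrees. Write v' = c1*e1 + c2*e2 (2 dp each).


Rotor R = cos(22deg) - sin(22deg)*e12
Rotation angle theta = 2 * 22 = 44 degrees
v' = R*v*~R rotates v by theta.
cos(44deg) = 0.7193, sin(44deg) = 0.6947
v'_1 = -2*cos(44deg) - 3*sin(44deg)
= -2*0.7193 - 3*0.6947
= -3.52
v'_2 = -2*sin(44deg) + 3*cos(44deg)
= -2*0.6947 + 3*0.7193
= 0.77
v' = -3.52*e1 + 0.77*e2


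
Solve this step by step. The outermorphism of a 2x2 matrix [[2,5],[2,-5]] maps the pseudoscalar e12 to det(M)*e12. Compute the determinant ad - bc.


The outermorphism of a linear map f sends e1^e2 to f(e1)^f(e2).
f(e1) = 2*e1 + 2*e2
f(e2) = 5*e1 - 5*e2
f(e1) ^ f(e2) = (2*e1 + 2*e2) ^ (5*e1 - 5*e2)
= 2*(-5)*e12 + 2*5*e21
= (-10 - 10)*e12
= -20*e12
Coefficient = -20


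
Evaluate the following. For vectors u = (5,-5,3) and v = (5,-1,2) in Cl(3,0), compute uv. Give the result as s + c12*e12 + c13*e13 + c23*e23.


In Cl(3,0): e_i^2 = 1, e_ie_j = -e_je_i for i != j.
Scalar part = u . v = 5*5 + (-5)*(-1) + 3*2
= 25 + 5 + 6 = 36
e12 coeff = 5*(-1) - (-5)*5 = -5 - (-25) = 20
e13 coeff = 5*2 - 3*5 = 10 - 15 = -5
e23 coeff = (-5)*2 - 3*(-1) = -10 - (-3) = -7
uv = 36 + 20*e12 - 5*e13 - 7*e23


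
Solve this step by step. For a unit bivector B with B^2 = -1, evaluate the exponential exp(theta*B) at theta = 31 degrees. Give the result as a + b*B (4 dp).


For a unit bivector B with B^2 = -1, the exponential series gives
e^(theta*B) = cos(theta) + sin(theta)*B (the GA analogue of Euler's formula).
theta = 31 degrees = 0.541052 rad
cos(31 deg) = 0.8572
sin(31 deg) = 0.5150
exp(theta*B) = 0.8572 + 0.5150*B


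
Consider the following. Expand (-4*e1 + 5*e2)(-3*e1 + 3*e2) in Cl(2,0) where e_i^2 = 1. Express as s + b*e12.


Expand: (-4*e1 + 5*e2)(-3*e1 + 3*e2)
= (-4)*(-3)*e1e1 + (-4)*3*e1e2 + 5*(-3)*e2e1 + 5*3*e2e2
Using e1^2 = e2^2 = 1, e2e1 = -e1e2:
Scalar part s = (-4)*(-3) + 5*3 = 12 + 15 = 27
Bivector part b = (-4)*3 - 5*(-3) = -12 - (-15) = 3
uv = 27 + 3*e12


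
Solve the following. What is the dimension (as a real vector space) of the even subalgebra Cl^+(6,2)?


Even subalgebra dimension = 2^(n-1)
n = 6 + 2 = 8
2^(8 - 1) = 2^7 = 128
Verification: sum of C(8,k) for even k = 1 + 28 + 70 + 28 + 1 = 128
Result = 128


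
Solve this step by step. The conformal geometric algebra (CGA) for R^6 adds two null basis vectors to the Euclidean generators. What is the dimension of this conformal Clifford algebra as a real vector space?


The conformal model of R^6 uses Cl(7,1): the 6 Euclidean generators plus two extra orthogonal generators e+ (e+^2 = +1) and e- (e-^2 = -1), from which the null vectors e0, einf are built.
Number of generators m = 6 + 2 = 8.
dim Cl(p,q) = 2^m = 2^8 = 256


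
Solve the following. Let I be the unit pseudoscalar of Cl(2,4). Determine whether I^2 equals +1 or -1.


The pseudoscalar I = e1...e_n (product of all n generators) of Cl(p,q) satisfies I^2 = (-1)^(q + n(n-1)/2).
p = 2, q = 4, n = p + q = 6
n(n-1)/2 = 6 * 5 / 2 = 15
Exponent = q + n(n-1)/2 = 4 + 15 = 19
I^2 = (-1)^19 = -1


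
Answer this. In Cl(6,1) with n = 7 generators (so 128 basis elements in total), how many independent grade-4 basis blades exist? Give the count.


Number of grade-k basis blades in Cl(p,q) with n = p + q is C(n, k).
n = 6 + 1 = 7
C(7, 4) = 7! / (4! * 3!)
= 5040 / (24 * 6)
= 35


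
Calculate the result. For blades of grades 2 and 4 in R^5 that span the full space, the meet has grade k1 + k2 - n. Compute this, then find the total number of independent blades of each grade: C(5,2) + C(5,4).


Meet grade = grade(A) + grade(B) - n
= 2 + 4 - 5 = 1
C(5,2) = 10
C(5,4) = 5
dim_A + dim_B = 10 + 5 = 15


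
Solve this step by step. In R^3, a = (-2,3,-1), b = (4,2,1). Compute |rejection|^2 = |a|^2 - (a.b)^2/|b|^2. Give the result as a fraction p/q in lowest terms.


|a|^2 = (-2)^2 + 3^2 + (-1)^2 = 14
|b|^2 = 4^2 + 2^2 + 1^2 = 21
a . b = (-2)*4 + 3*2 + (-1)*1 = -3
(a.b)^2 = (-3)^2 = 9
|rej|^2 = 14 - 9/21
= (294 - 9)/21
= 285/21
In lowest terms: 95/7


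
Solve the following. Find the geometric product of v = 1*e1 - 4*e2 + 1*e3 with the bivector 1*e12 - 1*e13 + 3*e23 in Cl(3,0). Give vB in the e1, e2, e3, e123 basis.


vB has grade-1 (vector) and grade-3 (trivector) parts: vB = (v _| B) + (v ^ B).
Vector part <vB>_1:
  e1: -v2*b12 - v3*b13 = -(-4)*(1) - (1)*(-1) = 5
  e2: v1*b12 - v3*b23 = (1)*(1) - (1)*(3) = -2
  e3: v1*b13 + v2*b23 = (1)*(-1) + (-4)*(3) = -13
Trivector part <vB>_3:
  e123: v1*b23 - v2*b13 + v3*b12 = (1)*(3) - (-4)*(-1) + (1)*(1) = 0
vB = 5*e1 - 2*e2 - 13*e3 + 0*e123


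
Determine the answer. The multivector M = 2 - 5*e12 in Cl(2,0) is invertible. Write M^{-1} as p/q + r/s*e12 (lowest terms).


M = 2 - 5*e12, where e12^2 = -1.
Since M commutes with its reverse ~M = a - b*e12, M * ~M = a^2 - b^2*e12^2 = a^2 + b^2.
So M^{-1} = ~M / (a^2 + b^2) = (a - b*e12)/(a^2 + b^2).
a^2 + b^2 = 4 + 25 = 29
Scalar part = 2/29 = 2/29
Bivector coeff = 5/29 = 5/29
M^{-1} = 2/29 + 5/29*e12


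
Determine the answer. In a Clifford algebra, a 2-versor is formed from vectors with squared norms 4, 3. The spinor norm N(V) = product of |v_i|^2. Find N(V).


Spinor norm N(V) = |v1|^2 * |v2|^2 * ... * |v2|^2
= 4 * 3
Running product: 4, 12
N(V) = 12


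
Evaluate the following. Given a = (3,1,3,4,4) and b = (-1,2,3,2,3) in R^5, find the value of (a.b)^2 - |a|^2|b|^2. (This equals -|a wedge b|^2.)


a . b = 3*(-1) + 1*2 + 3*3 + 4*2 + 4*3
= -3 + 2 + 9 + 8 + 12 = 28
|a|^2 = 3^2 + 1^2 + 3^2 + 4^2 + 4^2 = 51
|b|^2 = (-1)^2 + 2^2 + 3^2 + 2^2 + 3^2 = 27
(a.b)^2 = 28^2 = 784
|a|^2 * |b|^2 = 51 * 27 = 1377
Result = 784 - 1377 = -593


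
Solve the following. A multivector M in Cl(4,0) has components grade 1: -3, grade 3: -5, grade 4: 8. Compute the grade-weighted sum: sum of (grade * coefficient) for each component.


Grade-weighted sum = sum of grade_k * coefficient_k
1*(-3) = -3
3*(-5) = -15
4*8 = 32
Total = -3 + (-15) + 32 = 14


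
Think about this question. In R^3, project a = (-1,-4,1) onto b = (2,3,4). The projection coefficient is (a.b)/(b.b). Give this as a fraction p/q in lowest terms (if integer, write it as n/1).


Projection coefficient = (a . b) / (b . b)
a . b = (-1)*2 + (-4)*3 + 1*4
= -2 + (-12) + 4 = -10
b . b = 2^2 + 3^2 + 4^2
= 4 + 9 + 16 = 29
Coefficient = -10/29
In lowest terms: -10/29


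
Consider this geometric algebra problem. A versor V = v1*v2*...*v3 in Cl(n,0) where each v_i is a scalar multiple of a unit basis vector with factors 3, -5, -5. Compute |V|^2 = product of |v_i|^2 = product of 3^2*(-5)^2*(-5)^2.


Each vector v_i has |v_i|^2 = s_i^2
Squared scales: 3^2 = 9, (-5)^2 = 25, (-5)^2 = 25
|V|^2 = 9 * 25 * 25
= 5625


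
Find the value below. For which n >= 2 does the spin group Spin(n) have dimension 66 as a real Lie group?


dim Spin(n) = dim so(n) = n(n-1)/2.
Solve n(n-1)/2 = 66, i.e. n^2 - n - 132 = 0.
Discriminant = 1 + 8*66 = 529
n = (1 + sqrt(529))/2 = (1 + 23)/2 = 12


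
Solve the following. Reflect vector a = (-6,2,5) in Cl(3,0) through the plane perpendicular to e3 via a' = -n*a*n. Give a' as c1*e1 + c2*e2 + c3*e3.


Reflection formula: a' = -n*a*n, with n = e3 (unit vector, n^2 = 1).
For reflection through hyperplane perp to e3:
The component along e3 flips sign, others stay.
a = (-6, 2, 5)
a' = (-6, 2, -5)
a' = -6*e1 + 2*e2 - 5*e3


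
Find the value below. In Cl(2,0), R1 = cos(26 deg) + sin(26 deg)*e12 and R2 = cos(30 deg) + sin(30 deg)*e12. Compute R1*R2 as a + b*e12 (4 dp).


Same-plane rotors commute and their half-angles add:
R1*R2 = cos(a1 + a2) + sin(a1 + a2)*e12.
a1 + a2 = 26 + 30 = 56 deg
cos(56 deg) = 0.5592
sin(56 deg) = 0.8290
R1*R2 = 0.5592 + 0.8290*e12


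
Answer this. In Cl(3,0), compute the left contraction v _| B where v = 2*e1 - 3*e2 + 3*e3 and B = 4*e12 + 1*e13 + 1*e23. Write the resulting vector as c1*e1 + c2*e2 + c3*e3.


Left contraction v _| B = <vB>_1 (grade-1 part of the geometric product vB).
Using e1_|e12 = e2, e2_|e12 = -e1, e1_|e13 = e3, e3_|e13 = -e1, e2_|e23 = e3, e3_|e23 = -e2:
e1 coeff: -v2*b12 - v3*b13 = -(-3)*(4) - (3)*(1) = 9
e2 coeff: v1*b12 - v3*b23 = (2)*(4) - (3)*(1) = 5
e3 coeff: v1*b13 + v2*b23 = (2)*(1) + (-3)*(1) = -1
v _| B = 9*e1 + 5*e2 - 1*e3


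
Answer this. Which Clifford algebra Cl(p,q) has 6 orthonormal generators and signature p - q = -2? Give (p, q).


We need p + q = 6 and p - q = -2.
Adding: 2p = 6 + (-2) = 4, so p = 2.
Then q = 6 - 2 = 4.
(p, q) = (2, 4)


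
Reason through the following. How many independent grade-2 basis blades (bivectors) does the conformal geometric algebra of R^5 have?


The conformal model of R^5 uses Cl(6,1) with m = 5 + 2 = 7 generators.
Number of grade-2 blades = C(m, 2) = C(7, 2)
= 7*6/2 = 21


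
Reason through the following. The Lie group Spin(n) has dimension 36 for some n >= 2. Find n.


dim Spin(n) = dim so(n) = n(n-1)/2.
Solve n(n-1)/2 = 36, i.e. n^2 - n - 72 = 0.
Discriminant = 1 + 8*36 = 289
n = (1 + sqrt(289))/2 = (1 + 17)/2 = 9


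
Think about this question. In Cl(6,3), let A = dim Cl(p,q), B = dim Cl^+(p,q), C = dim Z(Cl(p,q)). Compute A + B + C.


n = 6 + 3 = 9
Total dim = 2^9 = 512
Even subalgebra dim = 2^8 = 256
n is odd, so center dim = 2
Sum = 512 + 256 + 2 = 770


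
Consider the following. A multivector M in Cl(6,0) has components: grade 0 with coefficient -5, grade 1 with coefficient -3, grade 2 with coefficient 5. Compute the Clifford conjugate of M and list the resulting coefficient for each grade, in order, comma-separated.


Clifford conjugate sign for grade k: (-1)^(k(k+1)/2)
Grade 0: (-1)^(0*1/2) = (-1)^0 = 1, coeff -5 -> -5
Grade 1: (-1)^(1*2/2) = (-1)^1 = -1, coeff -3 -> 3
Grade 2: (-1)^(2*3/2) = (-1)^3 = -1, coeff 5 -> -5
Conjugated coefficients: -5, 3, -5


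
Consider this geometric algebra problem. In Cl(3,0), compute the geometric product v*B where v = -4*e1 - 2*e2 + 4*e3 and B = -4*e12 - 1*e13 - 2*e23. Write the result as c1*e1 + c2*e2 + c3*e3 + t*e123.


vB has grade-1 (vector) and grade-3 (trivector) parts: vB = (v _| B) + (v ^ B).
Vector part <vB>_1:
  e1: -v2*b12 - v3*b13 = -(-2)*(-4) - (4)*(-1) = -4
  e2: v1*b12 - v3*b23 = (-4)*(-4) - (4)*(-2) = 24
  e3: v1*b13 + v2*b23 = (-4)*(-1) + (-2)*(-2) = 8
Trivector part <vB>_3:
  e123: v1*b23 - v2*b13 + v3*b12 = (-4)*(-2) - (-2)*(-1) + (4)*(-4) = -10
vB = -4*e1 + 24*e2 + 8*e3 - 10*e123


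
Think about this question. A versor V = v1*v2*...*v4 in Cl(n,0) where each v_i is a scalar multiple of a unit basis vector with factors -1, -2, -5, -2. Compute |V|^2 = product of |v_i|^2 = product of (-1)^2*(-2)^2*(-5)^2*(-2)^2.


Each vector v_i has |v_i|^2 = s_i^2
Squared scales: (-1)^2 = 1, (-2)^2 = 4, (-5)^2 = 25, (-2)^2 = 4
|V|^2 = 1 * 4 * 25 * 4
= 400


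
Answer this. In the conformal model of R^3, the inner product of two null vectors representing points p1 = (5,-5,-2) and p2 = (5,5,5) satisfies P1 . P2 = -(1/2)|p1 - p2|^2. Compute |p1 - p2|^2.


p1 - p2 = (0, -10, -7)
|p1 - p2|^2 = 0^2 + (-10)^2 + (-7)^2
= 0 + 100 + 49
= 149


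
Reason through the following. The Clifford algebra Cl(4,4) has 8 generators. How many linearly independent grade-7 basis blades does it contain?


Number of grade-k basis blades in Cl(p,q) with n = p + q is C(n, k).
n = 4 + 4 = 8
C(8, 7) = 8! / (7! * 1!)
= 40320 / (5040 * 1)
= 8


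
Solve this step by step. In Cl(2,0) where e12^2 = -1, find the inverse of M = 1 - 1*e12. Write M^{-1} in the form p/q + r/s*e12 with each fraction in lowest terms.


M = 1 - 1*e12, where e12^2 = -1.
Since M commutes with its reverse ~M = a - b*e12, M * ~M = a^2 - b^2*e12^2 = a^2 + b^2.
So M^{-1} = ~M / (a^2 + b^2) = (a - b*e12)/(a^2 + b^2).
a^2 + b^2 = 1 + 1 = 2
Scalar part = 1/2 = 1/2
Bivector coeff = 1/2 = 1/2
M^{-1} = 1/2 + 1/2*e12


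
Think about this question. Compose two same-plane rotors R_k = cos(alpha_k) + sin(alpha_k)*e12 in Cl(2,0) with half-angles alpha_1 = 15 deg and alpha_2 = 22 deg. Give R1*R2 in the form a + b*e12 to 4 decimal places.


Same-plane rotors commute and their half-angles add:
R1*R2 = cos(a1 + a2) + sin(a1 + a2)*e12.
a1 + a2 = 15 + 22 = 37 deg
cos(37 deg) = 0.7986
sin(37 deg) = 0.6018
R1*R2 = 0.7986 + 0.6018*e12


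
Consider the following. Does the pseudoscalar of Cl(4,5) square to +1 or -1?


The pseudoscalar I = e1...e_n (product of all n generators) of Cl(p,q) satisfies I^2 = (-1)^(q + n(n-1)/2).
p = 4, q = 5, n = p + q = 9
n(n-1)/2 = 9 * 8 / 2 = 36
Exponent = q + n(n-1)/2 = 5 + 36 = 41
I^2 = (-1)^41 = -1


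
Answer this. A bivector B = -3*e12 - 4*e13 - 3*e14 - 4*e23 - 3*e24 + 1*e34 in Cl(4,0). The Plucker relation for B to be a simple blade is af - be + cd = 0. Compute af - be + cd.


Plucker relation: af - be + cd
a*f = (-3)*1 = -3
b*e = (-4)*(-3) = 12
c*d = (-3)*(-4) = 12
af - be + cd = -3 - 12 + 12
= -3


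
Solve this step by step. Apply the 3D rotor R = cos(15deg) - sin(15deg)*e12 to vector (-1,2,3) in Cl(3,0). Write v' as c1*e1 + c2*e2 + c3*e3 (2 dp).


Rotor R = cos(15deg) - sin(15deg)*e12
Rotation angle theta = 2 * 15 = 30 degrees in the e12 plane (e1 -> e2).
The component perpendicular to the plane (e3) is invariant: v'_3 = v3 = 3.00
cos(30deg) = 0.8660, sin(30deg) = 0.5000
v'_1 = v1*cos(theta) - v2*sin(theta) = -1*0.8660 - 2*0.5000 = -1.87
v'_2 = v1*sin(theta) + v2*cos(theta) = -1*0.5000 + 2*0.8660 = 1.23
v' = -1.87*e1 + 1.23*e2 + 3.00*e3


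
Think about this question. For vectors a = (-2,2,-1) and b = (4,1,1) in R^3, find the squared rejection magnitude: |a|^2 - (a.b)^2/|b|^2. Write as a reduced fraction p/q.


|a|^2 = (-2)^2 + 2^2 + (-1)^2 = 9
|b|^2 = 4^2 + 1^2 + 1^2 = 18
a . b = (-2)*4 + 2*1 + (-1)*1 = -7
(a.b)^2 = (-7)^2 = 49
|rej|^2 = 9 - 49/18
= (162 - 49)/18
= 113/18
In lowest terms: 113/18


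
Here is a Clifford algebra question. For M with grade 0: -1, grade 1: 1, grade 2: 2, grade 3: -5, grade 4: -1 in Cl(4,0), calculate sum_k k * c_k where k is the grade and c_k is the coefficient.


Grade-weighted sum = sum of grade_k * coefficient_k
0*(-1) = 0
1*1 = 1
2*2 = 4
3*(-5) = -15
4*(-1) = -4
Total = 0 + 1 + 4 + (-15) + (-4) = -14


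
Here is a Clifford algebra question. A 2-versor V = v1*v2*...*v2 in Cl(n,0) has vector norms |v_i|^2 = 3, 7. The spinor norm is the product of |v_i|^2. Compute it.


Spinor norm N(V) = |v1|^2 * |v2|^2 * ... * |v2|^2
= 3 * 7
Running product: 3, 21
N(V) = 21


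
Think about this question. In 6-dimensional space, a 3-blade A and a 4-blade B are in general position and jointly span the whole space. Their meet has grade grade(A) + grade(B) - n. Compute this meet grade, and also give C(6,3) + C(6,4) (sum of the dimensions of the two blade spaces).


Meet grade = grade(A) + grade(B) - n
= 3 + 4 - 6 = 1
C(6,3) = 20
C(6,4) = 15
dim_A + dim_B = 20 + 15 = 35


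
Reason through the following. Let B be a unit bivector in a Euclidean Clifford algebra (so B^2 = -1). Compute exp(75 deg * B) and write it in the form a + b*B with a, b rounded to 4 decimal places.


For a unit bivector B with B^2 = -1, the exponential series gives
e^(theta*B) = cos(theta) + sin(theta)*B (the GA analogue of Euler's formula).
theta = 75 degrees = 1.308997 rad
cos(75 deg) = 0.2588
sin(75 deg) = 0.9659
exp(theta*B) = 0.2588 + 0.9659*B


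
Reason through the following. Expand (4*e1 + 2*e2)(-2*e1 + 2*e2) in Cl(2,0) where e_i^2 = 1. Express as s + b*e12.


Expand: (4*e1 + 2*e2)(-2*e1 + 2*e2)
= 4*(-2)*e1e1 + 4*2*e1e2 + 2*(-2)*e2e1 + 2*2*e2e2
Using e1^2 = e2^2 = 1, e2e1 = -e1e2:
Scalar part s = 4*(-2) + 2*2 = -8 + 4 = -4
Bivector part b = 4*2 - 2*(-2) = 8 - (-4) = 12
uv = -4 + 12*e12


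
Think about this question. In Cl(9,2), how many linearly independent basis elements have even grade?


Even subalgebra dimension = 2^(n-1)
n = 9 + 2 = 11
2^(11 - 1) = 2^10 = 1024
Verification: sum of C(11,k) for even k = 1 + 55 + 330 + 462 + 165 + 11 = 1024
Result = 1024


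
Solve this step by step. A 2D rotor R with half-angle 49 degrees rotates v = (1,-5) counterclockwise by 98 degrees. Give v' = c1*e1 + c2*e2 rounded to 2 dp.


Rotor R = cos(49deg) - sin(49deg)*e12
Rotation angle theta = 2 * 49 = 98 degrees
v' = R*v*~R rotates v by theta.
cos(98deg) = -0.1392, sin(98deg) = 0.9903
v'_1 = 1*cos(98deg) - (-5)*sin(98deg)
= 1*(-0.1392) - (-5)*0.9903
= 4.81
v'_2 = 1*sin(98deg) + (-5)*cos(98deg)
= 1*0.9903 + (-5)*(-0.1392)
= 1.69
v' = 4.81*e1 + 1.69*e2


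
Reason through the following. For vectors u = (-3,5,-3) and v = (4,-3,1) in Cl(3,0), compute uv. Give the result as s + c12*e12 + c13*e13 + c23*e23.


In Cl(3,0): e_i^2 = 1, e_ie_j = -e_je_i for i != j.
Scalar part = u . v = (-3)*4 + 5*(-3) + (-3)*1
= -12 + (-15) + (-3) = -30
e12 coeff = (-3)*(-3) - 5*4 = 9 - 20 = -11
e13 coeff = (-3)*1 - (-3)*4 = -3 - (-12) = 9
e23 coeff = 5*1 - (-3)*(-3) = 5 - 9 = -4
uv = -30 - 11*e12 + 9*e13 - 4*e23


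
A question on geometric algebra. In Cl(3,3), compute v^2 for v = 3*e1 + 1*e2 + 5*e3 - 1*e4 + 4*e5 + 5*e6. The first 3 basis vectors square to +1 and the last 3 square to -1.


v^2 = sum of c_i^2 * e_i^2
Positive signature terms (e_i^2 = +1): 3^2 + 1^2 + 5^2 = 35
Negative signature terms (e_j^2 = -1): (-1)^2 + 4^2 + 5^2 = 42
v^2 = 35 - 42 = -7


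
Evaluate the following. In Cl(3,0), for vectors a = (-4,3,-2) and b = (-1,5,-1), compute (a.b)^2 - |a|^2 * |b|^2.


a . b = (-4)*(-1) + 3*5 + (-2)*(-1)
= 4 + 15 + 2 = 21
|a|^2 = (-4)^2 + 3^2 + (-2)^2 = 29
|b|^2 = (-1)^2 + 5^2 + (-1)^2 = 27
(a.b)^2 = 21^2 = 441
|a|^2 * |b|^2 = 29 * 27 = 783
Result = 441 - 783 = -342


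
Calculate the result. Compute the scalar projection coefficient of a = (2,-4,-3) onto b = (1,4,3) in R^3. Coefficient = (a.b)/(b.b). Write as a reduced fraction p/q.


Projection coefficient = (a . b) / (b . b)
a . b = 2*1 + (-4)*4 + (-3)*3
= 2 + (-16) + (-9) = -23
b . b = 1^2 + 4^2 + 3^2
= 1 + 16 + 9 = 26
Coefficient = -23/26
In lowest terms: -23/26


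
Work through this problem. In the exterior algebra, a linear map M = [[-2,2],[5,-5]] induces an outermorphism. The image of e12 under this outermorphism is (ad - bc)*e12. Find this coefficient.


The outermorphism of a linear map f sends e1^e2 to f(e1)^f(e2).
f(e1) = -2*e1 + 5*e2
f(e2) = 2*e1 - 5*e2
f(e1) ^ f(e2) = (-2*e1 + 5*e2) ^ (2*e1 - 5*e2)
= (-2)*(-5)*e12 + 5*2*e21
= (10 - 10)*e12
= 0*e12
Coefficient = 0


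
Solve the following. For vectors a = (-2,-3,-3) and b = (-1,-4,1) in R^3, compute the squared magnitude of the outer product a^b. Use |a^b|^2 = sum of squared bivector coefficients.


a wedge b = (a1*b2 - a2*b1)*e12 + (a1*b3 - a3*b1)*e13 + (a2*b3 - a3*b2)*e23
e12 coeff: (-2)*(-4) - (-3)*(-1) = 8 - 3 = 5
e13 coeff: (-2)*1 - (-3)*(-1) = -2 - 3 = -5
e23 coeff: (-3)*1 - (-3)*(-4) = -3 - 12 = -15
|a wedge b|^2 = 5^2 + (-5)^2 + (-15)^2
= 25 + 25 + 225
= 275


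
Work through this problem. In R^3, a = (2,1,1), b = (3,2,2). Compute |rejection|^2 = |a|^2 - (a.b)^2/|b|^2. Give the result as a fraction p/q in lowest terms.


|a|^2 = 2^2 + 1^2 + 1^2 = 6
|b|^2 = 3^2 + 2^2 + 2^2 = 17
a . b = 2*3 + 1*2 + 1*2 = 10
(a.b)^2 = 10^2 = 100
|rej|^2 = 6 - 100/17
= (102 - 100)/17
= 2/17
In lowest terms: 2/17


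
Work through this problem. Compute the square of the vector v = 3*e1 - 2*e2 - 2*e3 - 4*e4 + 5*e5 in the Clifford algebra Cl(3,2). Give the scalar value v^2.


v^2 = sum of c_i^2 * e_i^2
Positive signature terms (e_i^2 = +1): 3^2 + (-2)^2 + (-2)^2 = 17
Negative signature terms (e_j^2 = -1): (-4)^2 + 5^2 = 41
v^2 = 17 - 41 = -24


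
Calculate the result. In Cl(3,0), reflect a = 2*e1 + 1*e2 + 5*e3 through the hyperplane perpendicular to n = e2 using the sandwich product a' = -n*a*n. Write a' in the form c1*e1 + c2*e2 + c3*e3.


Reflection formula: a' = -n*a*n, with n = e2 (unit vector, n^2 = 1).
For reflection through hyperplane perp to e2:
The component along e2 flips sign, others stay.
a = (2, 1, 5)
a' = (2, -1, 5)
a' = 2*e1 - 1*e2 + 5*e3


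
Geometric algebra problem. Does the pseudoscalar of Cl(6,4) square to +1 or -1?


The pseudoscalar I = e1...e_n (product of all n generators) of Cl(p,q) satisfies I^2 = (-1)^(q + n(n-1)/2).
p = 6, q = 4, n = p + q = 10
n(n-1)/2 = 10 * 9 / 2 = 45
Exponent = q + n(n-1)/2 = 4 + 45 = 49
I^2 = (-1)^49 = -1


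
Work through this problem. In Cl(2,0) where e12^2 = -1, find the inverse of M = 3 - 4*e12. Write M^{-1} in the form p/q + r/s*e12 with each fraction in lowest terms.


M = 3 - 4*e12, where e12^2 = -1.
Since M commutes with its reverse ~M = a - b*e12, M * ~M = a^2 - b^2*e12^2 = a^2 + b^2.
So M^{-1} = ~M / (a^2 + b^2) = (a - b*e12)/(a^2 + b^2).
a^2 + b^2 = 9 + 16 = 25
Scalar part = 3/25 = 3/25
Bivector coeff = 4/25 = 4/25
M^{-1} = 3/25 + 4/25*e12


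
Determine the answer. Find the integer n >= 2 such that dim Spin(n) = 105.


dim Spin(n) = dim so(n) = n(n-1)/2.
Solve n(n-1)/2 = 105, i.e. n^2 - n - 210 = 0.
Discriminant = 1 + 8*105 = 841
n = (1 + sqrt(841))/2 = (1 + 29)/2 = 15


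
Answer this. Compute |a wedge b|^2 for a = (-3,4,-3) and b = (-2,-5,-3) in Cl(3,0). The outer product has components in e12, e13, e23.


a wedge b = (a1*b2 - a2*b1)*e12 + (a1*b3 - a3*b1)*e13 + (a2*b3 - a3*b2)*e23
e12 coeff: (-3)*(-5) - 4*(-2) = 15 - (-8) = 23
e13 coeff: (-3)*(-3) - (-3)*(-2) = 9 - 6 = 3
e23 coeff: 4*(-3) - (-3)*(-5) = -12 - 15 = -27
|a wedge b|^2 = 23^2 + 3^2 + (-27)^2
= 529 + 9 + 729
= 1267


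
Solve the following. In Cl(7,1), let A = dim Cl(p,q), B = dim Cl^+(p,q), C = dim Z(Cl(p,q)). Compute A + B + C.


n = 7 + 1 = 8
Total dim = 2^8 = 256
Even subalgebra dim = 2^7 = 128
n is even, so center dim = 1
Sum = 256 + 128 + 1 = 385


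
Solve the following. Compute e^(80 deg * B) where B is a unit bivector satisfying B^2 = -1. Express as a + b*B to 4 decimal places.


For a unit bivector B with B^2 = -1, the exponential series gives
e^(theta*B) = cos(theta) + sin(theta)*B (the GA analogue of Euler's formula).
theta = 80 degrees = 1.396263 rad
cos(80 deg) = 0.1736
sin(80 deg) = 0.9848
exp(theta*B) = 0.1736 + 0.9848*B


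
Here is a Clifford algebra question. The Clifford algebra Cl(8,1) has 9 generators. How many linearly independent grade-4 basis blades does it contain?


Number of grade-k basis blades in Cl(p,q) with n = p + q is C(n, k).
n = 8 + 1 = 9
C(9, 4) = 9! / (4! * 5!)
= 362880 / (24 * 120)
= 126


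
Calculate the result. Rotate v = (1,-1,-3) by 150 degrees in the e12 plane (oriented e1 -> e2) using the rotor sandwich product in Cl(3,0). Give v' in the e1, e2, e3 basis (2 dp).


Rotor R = cos(75deg) - sin(75deg)*e12
Rotation angle theta = 2 * 75 = 150 degrees in the e12 plane (e1 -> e2).
The component perpendicular to the plane (e3) is invariant: v'_3 = v3 = -3.00
cos(150deg) = -0.8660, sin(150deg) = 0.5000
v'_1 = v1*cos(theta) - v2*sin(theta) = 1*(-0.8660) - (-1)*0.5000 = -0.37
v'_2 = v1*sin(theta) + v2*cos(theta) = 1*0.5000 + (-1)*(-0.8660) = 1.37
v' = -0.37*e1 + 1.37*e2 - 3.00*e3


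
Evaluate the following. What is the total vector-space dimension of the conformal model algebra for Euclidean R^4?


The conformal model of R^4 uses Cl(5,1): the 4 Euclidean generators plus two extra orthogonal generators e+ (e+^2 = +1) and e- (e-^2 = -1), from which the null vectors e0, einf are built.
Number of generators m = 4 + 2 = 6.
dim Cl(p,q) = 2^m = 2^6 = 64


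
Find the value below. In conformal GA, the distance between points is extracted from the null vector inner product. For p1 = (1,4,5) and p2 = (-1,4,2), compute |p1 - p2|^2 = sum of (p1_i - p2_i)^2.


p1 - p2 = (2, 0, 3)
|p1 - p2|^2 = 2^2 + 0^2 + 3^2
= 4 + 0 + 9
= 13


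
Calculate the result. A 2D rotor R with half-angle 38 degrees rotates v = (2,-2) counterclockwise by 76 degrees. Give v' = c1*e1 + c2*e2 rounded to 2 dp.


Rotor R = cos(38deg) - sin(38deg)*e12
Rotation angle theta = 2 * 38 = 76 degrees
v' = R*v*~R rotates v by theta.
cos(76deg) = 0.2419, sin(76deg) = 0.9703
v'_1 = 2*cos(76deg) - (-2)*sin(76deg)
= 2*0.2419 - (-2)*0.9703
= 2.42
v'_2 = 2*sin(76deg) + (-2)*cos(76deg)
= 2*0.9703 + (-2)*0.2419
= 1.46
v' = 2.42*e1 + 1.46*e2


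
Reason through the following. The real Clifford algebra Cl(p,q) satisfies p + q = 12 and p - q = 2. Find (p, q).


We need p + q = 12 and p - q = 2.
Adding: 2p = 12 + 2 = 14, so p = 7.
Then q = 12 - 7 = 5.
(p, q) = (7, 5)


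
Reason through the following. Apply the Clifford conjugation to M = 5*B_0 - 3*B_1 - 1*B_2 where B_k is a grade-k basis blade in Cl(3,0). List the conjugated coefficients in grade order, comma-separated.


Clifford conjugate sign for grade k: (-1)^(k(k+1)/2)
Grade 0: (-1)^(0*1/2) = (-1)^0 = 1, coeff 5 -> 5
Grade 1: (-1)^(1*2/2) = (-1)^1 = -1, coeff -3 -> 3
Grade 2: (-1)^(2*3/2) = (-1)^3 = -1, coeff -1 -> 1
Conjugated coefficients: 5, 3, 1


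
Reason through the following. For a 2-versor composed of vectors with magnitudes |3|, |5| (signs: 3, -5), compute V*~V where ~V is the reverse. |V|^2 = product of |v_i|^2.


Each vector v_i has |v_i|^2 = s_i^2
Squared scales: 3^2 = 9, (-5)^2 = 25
|V|^2 = 9 * 25
= 225


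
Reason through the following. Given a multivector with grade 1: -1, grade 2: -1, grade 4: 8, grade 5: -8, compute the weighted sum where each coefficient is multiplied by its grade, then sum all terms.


Grade-weighted sum = sum of grade_k * coefficient_k
1*(-1) = -1
2*(-1) = -2
4*8 = 32
5*(-8) = -40
Total = -1 + (-2) + 32 + (-40) = -11


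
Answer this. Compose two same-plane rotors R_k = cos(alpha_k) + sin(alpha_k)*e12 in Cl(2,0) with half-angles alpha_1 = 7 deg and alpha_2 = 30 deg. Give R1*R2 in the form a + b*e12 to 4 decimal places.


Same-plane rotors commute and their half-angles add:
R1*R2 = cos(a1 + a2) + sin(a1 + a2)*e12.
a1 + a2 = 7 + 30 = 37 deg
cos(37 deg) = 0.7986
sin(37 deg) = 0.6018
R1*R2 = 0.7986 + 0.6018*e12


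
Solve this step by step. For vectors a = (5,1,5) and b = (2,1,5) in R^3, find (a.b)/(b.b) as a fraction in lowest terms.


Projection coefficient = (a . b) / (b . b)
a . b = 5*2 + 1*1 + 5*5
= 10 + 1 + 25 = 36
b . b = 2^2 + 1^2 + 5^2
= 4 + 1 + 25 = 30
Coefficient = 36/30
In lowest terms: 6/5


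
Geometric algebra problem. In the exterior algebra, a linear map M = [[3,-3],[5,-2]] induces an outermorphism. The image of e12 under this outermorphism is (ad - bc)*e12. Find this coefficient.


The outermorphism of a linear map f sends e1^e2 to f(e1)^f(e2).
f(e1) = 3*e1 + 5*e2
f(e2) = -3*e1 - 2*e2
f(e1) ^ f(e2) = (3*e1 + 5*e2) ^ (-3*e1 - 2*e2)
= 3*(-2)*e12 + 5*(-3)*e21
= (-6 - (-15))*e12
= 9*e12
Coefficient = 9


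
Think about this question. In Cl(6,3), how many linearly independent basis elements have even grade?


Even subalgebra dimension = 2^(n-1)
n = 6 + 3 = 9
2^(9 - 1) = 2^8 = 256
Verification: sum of C(9,k) for even k = 1 + 36 + 126 + 84 + 9 = 256
Result = 256


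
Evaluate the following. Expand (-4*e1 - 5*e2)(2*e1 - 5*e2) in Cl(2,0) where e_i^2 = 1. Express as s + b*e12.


Expand: (-4*e1 - 5*e2)(2*e1 - 5*e2)
= (-4)*2*e1e1 + (-4)*(-5)*e1e2 + (-5)*2*e2e1 + (-5)*(-5)*e2e2
Using e1^2 = e2^2 = 1, e2e1 = -e1e2:
Scalar part s = (-4)*2 + (-5)*(-5) = -8 + 25 = 17
Bivector part b = (-4)*(-5) - (-5)*2 = 20 - (-10) = 30
uv = 17 + 30*e12


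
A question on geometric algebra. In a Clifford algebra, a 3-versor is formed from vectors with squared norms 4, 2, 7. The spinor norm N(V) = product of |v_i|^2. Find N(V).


Spinor norm N(V) = |v1|^2 * |v2|^2 * ... * |v3|^2
= 4 * 2 * 7
Running product: 4, 8, 56
N(V) = 56


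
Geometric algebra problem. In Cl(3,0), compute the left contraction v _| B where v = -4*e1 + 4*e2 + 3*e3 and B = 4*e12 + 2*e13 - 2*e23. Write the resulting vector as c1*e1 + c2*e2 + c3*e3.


Left contraction v _| B = <vB>_1 (grade-1 part of the geometric product vB).
Using e1_|e12 = e2, e2_|e12 = -e1, e1_|e13 = e3, e3_|e13 = -e1, e2_|e23 = e3, e3_|e23 = -e2:
e1 coeff: -v2*b12 - v3*b13 = -(4)*(4) - (3)*(2) = -22
e2 coeff: v1*b12 - v3*b23 = (-4)*(4) - (3)*(-2) = -10
e3 coeff: v1*b13 + v2*b23 = (-4)*(2) + (4)*(-2) = -16
v _| B = -22*e1 - 10*e2 - 16*e3


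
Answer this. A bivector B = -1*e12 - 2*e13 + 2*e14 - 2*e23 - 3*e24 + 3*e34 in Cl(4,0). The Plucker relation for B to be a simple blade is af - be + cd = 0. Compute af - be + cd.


Plucker relation: af - be + cd
a*f = (-1)*3 = -3
b*e = (-2)*(-3) = 6
c*d = 2*(-2) = -4
af - be + cd = -3 - 6 + (-4)
= -13


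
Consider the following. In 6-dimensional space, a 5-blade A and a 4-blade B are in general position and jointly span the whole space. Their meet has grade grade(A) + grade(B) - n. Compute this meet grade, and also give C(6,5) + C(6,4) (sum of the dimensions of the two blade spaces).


Meet grade = grade(A) + grade(B) - n
= 5 + 4 - 6 = 3
C(6,5) = 6
C(6,4) = 15
dim_A + dim_B = 6 + 15 = 21


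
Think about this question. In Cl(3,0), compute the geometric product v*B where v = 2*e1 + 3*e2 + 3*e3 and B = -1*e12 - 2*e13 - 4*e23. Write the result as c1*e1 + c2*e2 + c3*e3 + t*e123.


vB has grade-1 (vector) and grade-3 (trivector) parts: vB = (v _| B) + (v ^ B).
Vector part <vB>_1:
  e1: -v2*b12 - v3*b13 = -(3)*(-1) - (3)*(-2) = 9
  e2: v1*b12 - v3*b23 = (2)*(-1) - (3)*(-4) = 10
  e3: v1*b13 + v2*b23 = (2)*(-2) + (3)*(-4) = -16
Trivector part <vB>_3:
  e123: v1*b23 - v2*b13 + v3*b12 = (2)*(-4) - (3)*(-2) + (3)*(-1) = -5
vB = 9*e1 + 10*e2 - 16*e3 - 5*e123


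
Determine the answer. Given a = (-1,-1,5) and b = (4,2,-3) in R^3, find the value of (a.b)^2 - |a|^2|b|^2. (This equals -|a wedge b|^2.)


a . b = (-1)*4 + (-1)*2 + 5*(-3)
= -4 + (-2) + (-15) = -21
|a|^2 = (-1)^2 + (-1)^2 + 5^2 = 27
|b|^2 = 4^2 + 2^2 + (-3)^2 = 29
(a.b)^2 = (-21)^2 = 441
|a|^2 * |b|^2 = 27 * 29 = 783
Result = 441 - 783 = -342


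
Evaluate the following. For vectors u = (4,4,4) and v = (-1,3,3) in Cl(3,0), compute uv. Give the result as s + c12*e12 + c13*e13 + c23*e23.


In Cl(3,0): e_i^2 = 1, e_ie_j = -e_je_i for i != j.
Scalar part = u . v = 4*(-1) + 4*3 + 4*3
= -4 + 12 + 12 = 20
e12 coeff = 4*3 - 4*(-1) = 12 - (-4) = 16
e13 coeff = 4*3 - 4*(-1) = 12 - (-4) = 16
e23 coeff = 4*3 - 4*3 = 12 - 12 = 0
uv = 20 + 16*e12 + 16*e13 + 0*e23


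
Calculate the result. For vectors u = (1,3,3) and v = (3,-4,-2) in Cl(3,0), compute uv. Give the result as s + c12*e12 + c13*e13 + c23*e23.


In Cl(3,0): e_i^2 = 1, e_ie_j = -e_je_i for i != j.
Scalar part = u . v = 1*3 + 3*(-4) + 3*(-2)
= 3 + (-12) + (-6) = -15
e12 coeff = 1*(-4) - 3*3 = -4 - 9 = -13
e13 coeff = 1*(-2) - 3*3 = -2 - 9 = -11
e23 coeff = 3*(-2) - 3*(-4) = -6 - (-12) = 6
uv = -15 - 13*e12 - 11*e13 + 6*e23


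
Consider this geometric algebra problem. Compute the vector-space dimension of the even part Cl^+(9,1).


Even subalgebra dimension = 2^(n-1)
n = 9 + 1 = 10
2^(10 - 1) = 2^9 = 512
Verification: sum of C(10,k) for even k = 1 + 45 + 210 + 210 + 45 + 1 = 512
Result = 512


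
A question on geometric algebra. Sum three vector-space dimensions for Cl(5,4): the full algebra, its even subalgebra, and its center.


n = 5 + 4 = 9
Total dim = 2^9 = 512
Even subalgebra dim = 2^8 = 256
n is odd, so center dim = 2
Sum = 512 + 256 + 2 = 770


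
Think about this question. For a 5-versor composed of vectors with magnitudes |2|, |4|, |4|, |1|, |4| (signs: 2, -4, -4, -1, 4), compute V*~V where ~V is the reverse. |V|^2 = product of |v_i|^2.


Each vector v_i has |v_i|^2 = s_i^2
Squared scales: 2^2 = 4, (-4)^2 = 16, (-4)^2 = 16, (-1)^2 = 1, 4^2 = 16
|V|^2 = 4 * 16 * 16 * 1 * 16
= 16384


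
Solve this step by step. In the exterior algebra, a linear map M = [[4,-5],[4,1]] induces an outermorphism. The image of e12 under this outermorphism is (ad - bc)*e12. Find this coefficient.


The outermorphism of a linear map f sends e1^e2 to f(e1)^f(e2).
f(e1) = 4*e1 + 4*e2
f(e2) = -5*e1 + 1*e2
f(e1) ^ f(e2) = (4*e1 + 4*e2) ^ (-5*e1 + 1*e2)
= 4*1*e12 + 4*(-5)*e21
= (4 - (-20))*e12
= 24*e12
Coefficient = 24


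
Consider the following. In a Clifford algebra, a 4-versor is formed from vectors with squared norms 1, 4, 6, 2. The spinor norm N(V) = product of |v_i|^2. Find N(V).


Spinor norm N(V) = |v1|^2 * |v2|^2 * ... * |v4|^2
= 1 * 4 * 6 * 2
Running product: 1, 4, 24, 48
N(V) = 48


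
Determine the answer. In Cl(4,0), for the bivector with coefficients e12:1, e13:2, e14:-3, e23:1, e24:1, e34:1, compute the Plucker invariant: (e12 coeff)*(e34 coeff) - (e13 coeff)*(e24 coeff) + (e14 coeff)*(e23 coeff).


Plucker relation: af - be + cd
a*f = 1*1 = 1
b*e = 2*1 = 2
c*d = (-3)*1 = -3
af - be + cd = 1 - 2 + (-3)
= -4


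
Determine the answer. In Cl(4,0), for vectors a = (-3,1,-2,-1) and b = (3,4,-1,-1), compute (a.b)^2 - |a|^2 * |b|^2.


a . b = (-3)*3 + 1*4 + (-2)*(-1) + (-1)*(-1)
= -9 + 4 + 2 + 1 = -2
|a|^2 = (-3)^2 + 1^2 + (-2)^2 + (-1)^2 = 15
|b|^2 = 3^2 + 4^2 + (-1)^2 + (-1)^2 = 27
(a.b)^2 = (-2)^2 = 4
|a|^2 * |b|^2 = 15 * 27 = 405
Result = 4 - 405 = -401


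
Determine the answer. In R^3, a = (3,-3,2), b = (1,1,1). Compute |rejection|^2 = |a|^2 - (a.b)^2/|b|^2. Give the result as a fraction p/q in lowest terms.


|a|^2 = 3^2 + (-3)^2 + 2^2 = 22
|b|^2 = 1^2 + 1^2 + 1^2 = 3
a . b = 3*1 + (-3)*1 + 2*1 = 2
(a.b)^2 = 2^2 = 4
|rej|^2 = 22 - 4/3
= (66 - 4)/3
= 62/3
In lowest terms: 62/3
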